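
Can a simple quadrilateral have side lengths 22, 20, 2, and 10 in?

A quadrilateral exists iff every side is shorter than the sum of the others — equivalently, the longest side is less than the sum of the rest.
Longest side 22 < 32 (sum of the remaining 3), so yes.

Yes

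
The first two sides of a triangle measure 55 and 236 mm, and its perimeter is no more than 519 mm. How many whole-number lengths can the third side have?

Triangle inequality: 181 < x < 291. Perimeter ≤ 519 gives x ≤ 519 − 55 − 236 = 228.
So 181 < x ≤ 228; integers 182 through 228: 47 values.

47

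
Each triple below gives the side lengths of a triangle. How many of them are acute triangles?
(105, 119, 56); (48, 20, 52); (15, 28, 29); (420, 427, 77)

(105,119,56): 56²+105² = 14161 = 119² → right
(48,20,52): 20²+48² = 2704 = 52² → right
(15,28,29): 15²+28² = 1009 > 841 = 29² → acute
(420,427,77): 77²+420² = 182329 = 427² → right
1 of the 4 is acute.

1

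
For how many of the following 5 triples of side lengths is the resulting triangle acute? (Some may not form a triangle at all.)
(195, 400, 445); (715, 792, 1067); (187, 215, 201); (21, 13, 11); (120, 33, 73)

1

(195,400,445): 195²+400² = 198025 = 445² → right
(715,792,1067): 715²+792² = 1138489 = 1067² → right
(187,215,201): 187²+201² = 75370 > 46225 = 215² → acute
(21,13,11): 11²+13² = 290 < 441 = 21² → obtuse
(120,33,73): 33+73 ≤ 120, not a triangle
1 of the 5 is acute.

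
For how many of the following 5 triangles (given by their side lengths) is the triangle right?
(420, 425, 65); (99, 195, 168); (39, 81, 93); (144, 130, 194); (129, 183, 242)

(420,425,65): 65²+420² = 180625 = 425² → right
(99,195,168): 99²+168² = 38025 = 195² → right
(39,81,93): 39²+81² = 8082 < 8649 = 93² → obtuse
(144,130,194): 130²+144² = 37636 = 194² → right
(129,183,242): 129²+183² = 50130 < 58564 = 242² → obtuse
3 of the 5 are right.

3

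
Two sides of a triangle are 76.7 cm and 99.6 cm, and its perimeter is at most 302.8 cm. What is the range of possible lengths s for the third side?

Triangle inequality alone gives 22.9 < s < 176.3.
The perimeter condition gives s ≤ 302.8 − 76.7 − 99.6 = 126.5.
Intersecting the two: 22.9 < s ≤ 126.5.

22.9 < s ≤ 126.5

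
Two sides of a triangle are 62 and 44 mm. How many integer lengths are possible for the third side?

The third side lies in the open interval (18, 106).
Integers from 19 to 105 inclusive: 105 − 19 + 1 = 87.

87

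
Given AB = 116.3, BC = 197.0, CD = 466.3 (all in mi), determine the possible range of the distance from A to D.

153.0 ≤ AD ≤ 779.6 mi

The maximum is all hops collinear in one direction: 116.3 + 197.0 + 466.3 = 779.6.
The longest hop is 466.3; the others sum to 313.3. Folding the others back against it leaves at least 466.3 − 313.3 = 153.0.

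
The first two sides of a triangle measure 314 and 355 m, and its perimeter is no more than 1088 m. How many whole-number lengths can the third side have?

378

Triangle inequality: 41 < x < 669. Perimeter ≤ 1088 gives x ≤ 1088 − 314 − 355 = 419.
So 41 < x ≤ 419; integers 42 through 419: 378 values.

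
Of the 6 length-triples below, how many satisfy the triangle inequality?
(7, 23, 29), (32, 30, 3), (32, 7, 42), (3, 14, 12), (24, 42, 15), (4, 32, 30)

(7,23,29): 7+23 > 29 → valid
(3,30,32): 3+30 > 32 → valid
(7,32,42): 7+32 ≤ 42 → not valid
(3,12,14): 3+12 > 14 → valid
(15,24,42): 15+24 ≤ 42 → not valid
(4,30,32): 4+30 > 32 → valid
4 of the 6 triples form a triangle.

4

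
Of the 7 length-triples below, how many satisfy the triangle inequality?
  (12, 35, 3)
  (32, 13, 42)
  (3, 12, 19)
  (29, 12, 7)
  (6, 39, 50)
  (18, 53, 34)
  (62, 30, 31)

(3,12,35): 3+12 ≤ 35 → not valid
(13,32,42): 13+32 > 42 → valid
(3,12,19): 3+12 ≤ 19 → not valid
(7,12,29): 7+12 ≤ 29 → not valid
(6,39,50): 6+39 ≤ 50 → not valid
(18,34,53): 18+34 ≤ 53 → not valid
(30,31,62): 30+31 ≤ 62 → not valid
1 of the 7 triples forms a triangle.

1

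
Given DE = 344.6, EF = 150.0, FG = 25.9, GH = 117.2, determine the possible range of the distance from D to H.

51.5 ≤ DH ≤ 637.7

The maximum is all hops collinear in one direction: 344.6 + 150.0 + 25.9 + 117.2 = 637.7.
The longest hop is 344.6; the others sum to 293.1. Folding the others back against it leaves at least 344.6 − 293.1 = 51.5.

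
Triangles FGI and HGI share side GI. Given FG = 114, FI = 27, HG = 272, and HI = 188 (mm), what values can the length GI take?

From triangle FGI: |114 − 27| < GI < 114 + 27, i.e. 87 < GI < 141.
From triangle HGI: 84 < GI < 460.
Both must hold, so GI lies in the intersection.

87 < GI < 141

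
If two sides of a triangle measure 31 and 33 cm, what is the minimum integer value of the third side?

The third side must be strictly greater than |31 − 33| = 2.
The smallest integer above 2 is 3.

3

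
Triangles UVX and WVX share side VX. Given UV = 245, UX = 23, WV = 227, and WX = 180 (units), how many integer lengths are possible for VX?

From triangle UVX: 222 < VX < 268.
From triangle WVX: 47 < VX < 407.
Intersection: 222 < VX < 268, so integers 223 through 267: 45 values.

45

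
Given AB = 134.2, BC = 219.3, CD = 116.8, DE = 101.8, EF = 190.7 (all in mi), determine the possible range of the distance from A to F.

0 ≤ AF ≤ 762.8 mi

The maximum is all hops collinear in one direction: 134.2 + 219.3 + 116.8 + 101.8 + 190.7 = 762.8.
The longest hop is 219.3; the others sum to 543.5. Since 219.3 ≤ 543.5, the path can fold back on itself completely, so the minimum distance is 0.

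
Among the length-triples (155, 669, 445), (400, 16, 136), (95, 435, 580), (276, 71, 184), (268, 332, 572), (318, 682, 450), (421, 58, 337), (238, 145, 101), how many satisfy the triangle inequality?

(155,445,669): 155+445 ≤ 669 → not valid
(16,136,400): 16+136 ≤ 400 → not valid
(95,435,580): 95+435 ≤ 580 → not valid
(71,184,276): 71+184 ≤ 276 → not valid
(268,332,572): 268+332 > 572 → valid
(318,450,682): 318+450 > 682 → valid
(58,337,421): 58+337 ≤ 421 → not valid
(101,145,238): 101+145 > 238 → valid
3 of the 8 triples form a triangle.

3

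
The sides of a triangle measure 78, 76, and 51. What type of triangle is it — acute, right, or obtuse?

acute

Compare the square of the longest side to the sum of squares of the other two: 51² + 76² = 8377 > 6084 = 78².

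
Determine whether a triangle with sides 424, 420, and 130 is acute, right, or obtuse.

acute

Compare the square of the longest side to the sum of squares of the other two: 130² + 420² = 193300 > 179776 = 424².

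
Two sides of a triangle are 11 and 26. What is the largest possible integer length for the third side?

36

The third side must be strictly less than 11 + 26 = 37.
The largest integer below 37 is 36.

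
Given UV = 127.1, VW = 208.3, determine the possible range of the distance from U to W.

81.2 ≤ UW ≤ 335.4

By the triangle inequality, |127.1 − 208.3| ≤ UW ≤ 127.1 + 208.3.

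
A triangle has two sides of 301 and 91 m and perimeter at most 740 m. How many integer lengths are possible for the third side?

138

Triangle inequality: 210 < x < 392. Perimeter ≤ 740 gives x ≤ 740 − 301 − 91 = 348.
So 210 < x ≤ 348; integers 211 through 348: 138 values.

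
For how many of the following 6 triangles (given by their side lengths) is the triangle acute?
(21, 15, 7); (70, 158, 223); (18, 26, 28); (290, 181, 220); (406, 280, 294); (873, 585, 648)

1

(21,15,7): 7²+15² = 274 < 441 = 21² → obtuse
(70,158,223): 70²+158² = 29864 < 49729 = 223² → obtuse
(18,26,28): 18²+26² = 1000 > 784 = 28² → acute
(290,181,220): 181²+220² = 81161 < 84100 = 290² → obtuse
(406,280,294): 280²+294² = 164836 = 406² → right
(873,585,648): 585²+648² = 762129 = 873² → right
1 of the 6 is acute.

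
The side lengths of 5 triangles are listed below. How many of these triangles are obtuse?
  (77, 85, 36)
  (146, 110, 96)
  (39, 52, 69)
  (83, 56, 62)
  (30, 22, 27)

1

(77,85,36): 36²+77² = 7225 = 85² → right
(146,110,96): 96²+110² = 21316 = 146² → right
(39,52,69): 39²+52² = 4225 < 4761 = 69² → obtuse
(83,56,62): 56²+62² = 6980 > 6889 = 83² → acute
(30,22,27): 22²+27² = 1213 > 900 = 30² → acute
1 of the 5 is obtuse.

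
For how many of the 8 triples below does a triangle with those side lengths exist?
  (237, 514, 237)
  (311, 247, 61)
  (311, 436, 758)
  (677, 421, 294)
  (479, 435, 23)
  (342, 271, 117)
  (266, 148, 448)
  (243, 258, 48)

3

(237,237,514): 237+237 ≤ 514 → not valid
(61,247,311): 61+247 ≤ 311 → not valid
(311,436,758): 311+436 ≤ 758 → not valid
(294,421,677): 294+421 > 677 → valid
(23,435,479): 23+435 ≤ 479 → not valid
(117,271,342): 117+271 > 342 → valid
(148,266,448): 148+266 ≤ 448 → not valid
(48,243,258): 48+243 > 258 → valid
3 of the 8 triples form a triangle.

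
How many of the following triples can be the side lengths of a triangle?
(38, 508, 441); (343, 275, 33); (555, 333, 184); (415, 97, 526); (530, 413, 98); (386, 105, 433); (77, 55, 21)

(38,441,508): 38+441 ≤ 508 → not valid
(33,275,343): 33+275 ≤ 343 → not valid
(184,333,555): 184+333 ≤ 555 → not valid
(97,415,526): 97+415 ≤ 526 → not valid
(98,413,530): 98+413 ≤ 530 → not valid
(105,386,433): 105+386 > 433 → valid
(21,55,77): 21+55 ≤ 77 → not valid
1 of the 7 triples forms a triangle.

1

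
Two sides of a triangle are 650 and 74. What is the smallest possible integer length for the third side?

The third side must be strictly greater than |650 − 74| = 576.
The smallest integer above 576 is 577.

577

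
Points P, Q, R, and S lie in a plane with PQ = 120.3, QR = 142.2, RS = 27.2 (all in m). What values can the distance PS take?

The maximum is all hops collinear in one direction: 120.3 + 142.2 + 27.2 = 289.7.
The longest hop is 142.2; the others sum to 147.5. Since 142.2 ≤ 147.5, the path can fold back on itself completely, so the minimum distance is 0.

0 ≤ PS ≤ 289.7 m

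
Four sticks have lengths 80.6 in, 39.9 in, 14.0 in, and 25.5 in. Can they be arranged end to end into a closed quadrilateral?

For a quadrilateral, each side must be shorter than the sum of the others.
Here the longest side is 80.6, but the remaining 3 sides sum to only 79.4.

No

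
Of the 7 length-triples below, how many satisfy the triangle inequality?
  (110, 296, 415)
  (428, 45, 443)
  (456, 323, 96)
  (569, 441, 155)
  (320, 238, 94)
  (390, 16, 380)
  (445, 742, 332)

5

(110,296,415): 110+296 ≤ 415 → not valid
(45,428,443): 45+428 > 443 → valid
(96,323,456): 96+323 ≤ 456 → not valid
(155,441,569): 155+441 > 569 → valid
(94,238,320): 94+238 > 320 → valid
(16,380,390): 16+380 > 390 → valid
(332,445,742): 332+445 > 742 → valid
5 of the 7 triples form a triangle.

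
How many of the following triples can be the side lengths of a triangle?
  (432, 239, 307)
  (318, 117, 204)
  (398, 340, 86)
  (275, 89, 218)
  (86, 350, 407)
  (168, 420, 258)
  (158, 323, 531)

(239,307,432): 239+307 > 432 → valid
(117,204,318): 117+204 > 318 → valid
(86,340,398): 86+340 > 398 → valid
(89,218,275): 89+218 > 275 → valid
(86,350,407): 86+350 > 407 → valid
(168,258,420): 168+258 > 420 → valid
(158,323,531): 158+323 ≤ 531 → not valid
6 of the 7 triples form a triangle.

6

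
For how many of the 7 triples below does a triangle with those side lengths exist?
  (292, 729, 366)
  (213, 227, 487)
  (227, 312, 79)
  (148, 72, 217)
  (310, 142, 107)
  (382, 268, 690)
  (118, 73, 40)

(292,366,729): 292+366 ≤ 729 → not valid
(213,227,487): 213+227 ≤ 487 → not valid
(79,227,312): 79+227 ≤ 312 → not valid
(72,148,217): 72+148 > 217 → valid
(107,142,310): 107+142 ≤ 310 → not valid
(268,382,690): 268+382 ≤ 690 → not valid
(40,73,118): 40+73 ≤ 118 → not valid
1 of the 7 triples forms a triangle.

1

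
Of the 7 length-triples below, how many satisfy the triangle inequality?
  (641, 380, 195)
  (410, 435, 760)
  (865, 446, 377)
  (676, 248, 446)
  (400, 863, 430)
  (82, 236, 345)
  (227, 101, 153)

(195,380,641): 195+380 ≤ 641 → not valid
(410,435,760): 410+435 > 760 → valid
(377,446,865): 377+446 ≤ 865 → not valid
(248,446,676): 248+446 > 676 → valid
(400,430,863): 400+430 ≤ 863 → not valid
(82,236,345): 82+236 ≤ 345 → not valid
(101,153,227): 101+153 > 227 → valid
3 of the 7 triples form a triangle.

3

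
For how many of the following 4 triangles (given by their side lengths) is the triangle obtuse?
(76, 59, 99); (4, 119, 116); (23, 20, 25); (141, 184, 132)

(76,59,99): 59²+76² = 9257 < 9801 = 99² → obtuse
(4,119,116): 4²+116² = 13472 < 14161 = 119² → obtuse
(23,20,25): 20²+23² = 929 > 625 = 25² → acute
(141,184,132): 132²+141² = 37305 > 33856 = 184² → acute
2 of the 4 are obtuse.

2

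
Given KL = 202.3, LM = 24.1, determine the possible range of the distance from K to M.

By the triangle inequality, |202.3 − 24.1| ≤ KM ≤ 202.3 + 24.1.

178.2 ≤ KM ≤ 226.4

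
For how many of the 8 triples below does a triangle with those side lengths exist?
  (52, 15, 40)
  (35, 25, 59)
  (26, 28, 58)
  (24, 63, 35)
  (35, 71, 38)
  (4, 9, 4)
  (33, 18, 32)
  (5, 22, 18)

(15,40,52): 15+40 > 52 → valid
(25,35,59): 25+35 > 59 → valid
(26,28,58): 26+28 ≤ 58 → not valid
(24,35,63): 24+35 ≤ 63 → not valid
(35,38,71): 35+38 > 71 → valid
(4,4,9): 4+4 ≤ 9 → not valid
(18,32,33): 18+32 > 33 → valid
(5,18,22): 5+18 > 22 → valid
5 of the 8 triples form a triangle.

5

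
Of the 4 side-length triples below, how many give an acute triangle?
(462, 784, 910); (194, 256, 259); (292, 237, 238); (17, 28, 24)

(462,784,910): 462²+784² = 828100 = 910² → right
(194,256,259): 194²+256² = 103172 > 67081 = 259² → acute
(292,237,238): 237²+238² = 112813 > 85264 = 292² → acute
(17,28,24): 17²+24² = 865 > 784 = 28² → acute
3 of the 4 are acute.

3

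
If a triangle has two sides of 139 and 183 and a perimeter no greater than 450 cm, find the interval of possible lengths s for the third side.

44 < s ≤ 128 cm

Triangle inequality alone gives 44 < s < 322.
The perimeter condition gives s ≤ 450 − 139 − 183 = 128.
Intersecting the two: 44 < s ≤ 128.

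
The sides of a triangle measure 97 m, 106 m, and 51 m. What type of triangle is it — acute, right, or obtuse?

acute

Compare the square of the longest side to the sum of squares of the other two: 51² + 97² = 12010 > 11236 = 106².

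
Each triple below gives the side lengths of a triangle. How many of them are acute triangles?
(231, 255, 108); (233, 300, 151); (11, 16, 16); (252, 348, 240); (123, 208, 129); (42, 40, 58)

1

(231,255,108): 108²+231² = 65025 = 255² → right
(233,300,151): 151²+233² = 77090 < 90000 = 300² → obtuse
(11,16,16): 11²+16² = 377 > 256 = 16² → acute
(252,348,240): 240²+252² = 121104 = 348² → right
(123,208,129): 123²+129² = 31770 < 43264 = 208² → obtuse
(42,40,58): 40²+42² = 3364 = 58² → right
1 of the 6 is acute.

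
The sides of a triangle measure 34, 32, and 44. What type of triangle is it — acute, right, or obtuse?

acute

Compare the square of the longest side to the sum of squares of the other two: 32² + 34² = 2180 > 1936 = 44².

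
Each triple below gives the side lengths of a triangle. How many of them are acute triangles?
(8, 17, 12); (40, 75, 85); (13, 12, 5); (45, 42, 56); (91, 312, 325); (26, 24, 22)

(8,17,12): 8²+12² = 208 < 289 = 17² → obtuse
(40,75,85): 40²+75² = 7225 = 85² → right
(13,12,5): 5²+12² = 169 = 13² → right
(45,42,56): 42²+45² = 3789 > 3136 = 56² → acute
(91,312,325): 91²+312² = 105625 = 325² → right
(26,24,22): 22²+24² = 1060 > 676 = 26² → acute
2 of the 6 are acute.

2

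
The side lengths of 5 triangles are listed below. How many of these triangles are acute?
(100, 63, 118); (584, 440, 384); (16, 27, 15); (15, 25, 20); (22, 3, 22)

(100,63,118): 63²+100² = 13969 > 13924 = 118² → acute
(584,440,384): 384²+440² = 341056 = 584² → right
(16,27,15): 15²+16² = 481 < 729 = 27² → obtuse
(15,25,20): 15²+20² = 625 = 25² → right
(22,3,22): 3²+22² = 493 > 484 = 22² → acute
2 of the 5 are acute.

2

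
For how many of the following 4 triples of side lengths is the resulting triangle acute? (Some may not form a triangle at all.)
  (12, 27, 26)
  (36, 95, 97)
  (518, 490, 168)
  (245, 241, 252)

(12,27,26): 12²+26² = 820 > 729 = 27² → acute
(36,95,97): 36²+95² = 10321 > 9409 = 97² → acute
(518,490,168): 168²+490² = 268324 = 518² → right
(245,241,252): 241²+245² = 118106 > 63504 = 252² → acute
3 of the 4 are acute.

3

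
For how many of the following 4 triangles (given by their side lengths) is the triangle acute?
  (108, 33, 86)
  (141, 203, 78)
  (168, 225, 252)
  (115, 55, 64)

1

(108,33,86): 33²+86² = 8485 < 11664 = 108² → obtuse
(141,203,78): 78²+141² = 25965 < 41209 = 203² → obtuse
(168,225,252): 168²+225² = 78849 > 63504 = 252² → acute
(115,55,64): 55²+64² = 7121 < 13225 = 115² → obtuse
1 of the 4 is acute.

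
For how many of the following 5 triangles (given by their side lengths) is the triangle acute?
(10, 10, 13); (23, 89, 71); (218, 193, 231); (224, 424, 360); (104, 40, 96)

(10,10,13): 10²+10² = 200 > 169 = 13² → acute
(23,89,71): 23²+71² = 5570 < 7921 = 89² → obtuse
(218,193,231): 193²+218² = 84773 > 53361 = 231² → acute
(224,424,360): 224²+360² = 179776 = 424² → right
(104,40,96): 40²+96² = 10816 = 104² → right
2 of the 5 are acute.

2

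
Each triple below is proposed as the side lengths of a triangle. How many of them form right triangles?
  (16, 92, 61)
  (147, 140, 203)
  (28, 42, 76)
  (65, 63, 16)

2

(16,92,61): 16+61 ≤ 92, not a triangle
(147,140,203): 140²+147² = 41209 = 203² → right
(28,42,76): 28+42 ≤ 76, not a triangle
(65,63,16): 16²+63² = 4225 = 65² → right
2 of the 4 are right.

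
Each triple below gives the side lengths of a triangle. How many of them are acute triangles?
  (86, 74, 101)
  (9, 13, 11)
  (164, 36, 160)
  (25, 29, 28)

(86,74,101): 74²+86² = 12872 > 10201 = 101² → acute
(9,13,11): 9²+11² = 202 > 169 = 13² → acute
(164,36,160): 36²+160² = 26896 = 164² → right
(25,29,28): 25²+28² = 1409 > 841 = 29² → acute
3 of the 4 are acute.

3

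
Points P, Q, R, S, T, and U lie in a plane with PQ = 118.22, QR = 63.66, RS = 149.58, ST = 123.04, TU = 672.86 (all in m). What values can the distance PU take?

218.36 ≤ PU ≤ 1127.36 m

The maximum is all hops collinear in one direction: 118.22 + 63.66 + 149.58 + 123.04 + 672.86 = 1127.36.
The longest hop is 672.86; the others sum to 454.50. Folding the others back against it leaves at least 672.86 − 454.50 = 218.36.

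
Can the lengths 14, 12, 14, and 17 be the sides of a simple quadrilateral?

Yes

A quadrilateral exists iff every side is shorter than the sum of the others — equivalently, the longest side is less than the sum of the rest.
Longest side 17 < 40 (sum of the remaining 3), so yes.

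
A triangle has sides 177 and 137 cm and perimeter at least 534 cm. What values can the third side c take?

Triangle inequality alone gives 40 < c < 314.
The perimeter condition gives c ≥ 534 − 177 − 137 = 220.
Intersecting the two: 220 ≤ c < 314.

220 ≤ c < 314 cm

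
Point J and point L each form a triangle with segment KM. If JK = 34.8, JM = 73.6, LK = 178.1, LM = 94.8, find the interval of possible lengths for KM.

From triangle JKM: |34.8 − 73.6| < KM < 34.8 + 73.6, i.e. 38.8 < KM < 108.4.
From triangle LKM: 83.3 < KM < 272.9.
Both must hold, so KM lies in the intersection.

83.3 < KM < 108.4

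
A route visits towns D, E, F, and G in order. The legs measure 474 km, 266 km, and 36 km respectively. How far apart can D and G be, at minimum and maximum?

The maximum is all hops collinear in one direction: 474 + 266 + 36 = 776.
The longest hop is 474; the others sum to 302. Folding the others back against it leaves at least 474 − 302 = 172.

172 ≤ DG ≤ 776 km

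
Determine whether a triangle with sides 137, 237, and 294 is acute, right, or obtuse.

Compare the square of the longest side to the sum of squares of the other two: 137² + 237² = 74938 < 86436 = 294².

obtuse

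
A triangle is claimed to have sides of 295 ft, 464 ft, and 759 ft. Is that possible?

No

The two shorter sides sum to 759, exactly equal to the longest side 759.
That gives only a degenerate (flat) triangle — the inequality must be strict.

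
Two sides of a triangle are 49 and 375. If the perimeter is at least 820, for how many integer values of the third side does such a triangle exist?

Triangle inequality: 326 < x < 424. Perimeter ≥ 820 gives x ≥ 820 − 49 − 375 = 396.
So 396 ≤ x < 424; integers 396 through 423: 28 values.

28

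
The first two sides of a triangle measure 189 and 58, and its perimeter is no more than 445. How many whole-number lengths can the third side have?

67

Triangle inequality: 131 < x < 247. Perimeter ≤ 445 gives x ≤ 445 − 189 − 58 = 198.
So 131 < x ≤ 198; integers 132 through 198: 67 values.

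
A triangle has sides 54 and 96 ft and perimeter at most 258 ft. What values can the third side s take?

42 < s ≤ 108 ft

Triangle inequality alone gives 42 < s < 150.
The perimeter condition gives s ≤ 258 − 54 − 96 = 108.
Intersecting the two: 42 < s ≤ 108.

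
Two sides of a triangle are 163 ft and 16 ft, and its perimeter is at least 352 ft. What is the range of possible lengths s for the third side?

Triangle inequality alone gives 147 < s < 179.
The perimeter condition gives s ≥ 352 − 163 − 16 = 173.
Intersecting the two: 173 ≤ s < 179.

173 ≤ s < 179 ft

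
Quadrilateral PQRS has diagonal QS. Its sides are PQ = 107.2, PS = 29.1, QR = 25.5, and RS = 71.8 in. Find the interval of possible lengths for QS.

From triangle PQS: |107.2 − 29.1| < QS < 107.2 + 29.1, i.e. 78.1 < QS < 136.3.
From triangle RQS: 46.3 < QS < 97.3.
Both must hold, so QS lies in the intersection.

78.1 < QS < 97.3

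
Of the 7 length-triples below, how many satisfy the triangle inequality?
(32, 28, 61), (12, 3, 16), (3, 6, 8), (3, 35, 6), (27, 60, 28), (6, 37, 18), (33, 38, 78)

(28,32,61): 28+32 ≤ 61 → not valid
(3,12,16): 3+12 ≤ 16 → not valid
(3,6,8): 3+6 > 8 → valid
(3,6,35): 3+6 ≤ 35 → not valid
(27,28,60): 27+28 ≤ 60 → not valid
(6,18,37): 6+18 ≤ 37 → not valid
(33,38,78): 33+38 ≤ 78 → not valid
1 of the 7 triples forms a triangle.

1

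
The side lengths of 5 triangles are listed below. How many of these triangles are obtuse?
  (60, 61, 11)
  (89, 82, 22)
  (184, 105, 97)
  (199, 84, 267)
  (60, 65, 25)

(60,61,11): 11²+60² = 3721 = 61² → right
(89,82,22): 22²+82² = 7208 < 7921 = 89² → obtuse
(184,105,97): 97²+105² = 20434 < 33856 = 184² → obtuse
(199,84,267): 84²+199² = 46657 < 71289 = 267² → obtuse
(60,65,25): 25²+60² = 4225 = 65² → right
3 of the 5 are obtuse.

3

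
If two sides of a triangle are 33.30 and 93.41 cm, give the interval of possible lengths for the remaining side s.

60.11 < s < 126.71

By the triangle inequality, s must be less than 33.30 + 93.41 = 126.71 and greater than |33.30 − 93.41| = 60.11.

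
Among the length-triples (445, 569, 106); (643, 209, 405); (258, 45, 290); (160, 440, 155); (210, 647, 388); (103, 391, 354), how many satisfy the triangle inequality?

(106,445,569): 106+445 ≤ 569 → not valid
(209,405,643): 209+405 ≤ 643 → not valid
(45,258,290): 45+258 > 290 → valid
(155,160,440): 155+160 ≤ 440 → not valid
(210,388,647): 210+388 ≤ 647 → not valid
(103,354,391): 103+354 > 391 → valid
2 of the 6 triples form a triangle.

2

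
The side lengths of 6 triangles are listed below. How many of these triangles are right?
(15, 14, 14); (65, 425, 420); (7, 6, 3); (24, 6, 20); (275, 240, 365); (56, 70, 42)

3

(15,14,14): 14²+14² = 392 > 225 = 15² → acute
(65,425,420): 65²+420² = 180625 = 425² → right
(7,6,3): 3²+6² = 45 < 49 = 7² → obtuse
(24,6,20): 6²+20² = 436 < 576 = 24² → obtuse
(275,240,365): 240²+275² = 133225 = 365² → right
(56,70,42): 42²+56² = 4900 = 70² → right
3 of the 6 are right.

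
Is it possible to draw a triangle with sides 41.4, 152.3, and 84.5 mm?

No

The longest side is 152.3, but the other two sum to only 125.9.
125.9 < 152.3, so the triangle inequality fails.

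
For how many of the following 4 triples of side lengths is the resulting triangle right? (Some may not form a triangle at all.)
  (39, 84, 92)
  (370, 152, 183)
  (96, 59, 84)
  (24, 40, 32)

(39,84,92): 39²+84² = 8577 > 8464 = 92² → acute
(370,152,183): 152+183 ≤ 370, not a triangle
(96,59,84): 59²+84² = 10537 > 9216 = 96² → acute
(24,40,32): 24²+32² = 1600 = 40² → right
1 of the 4 is right.

1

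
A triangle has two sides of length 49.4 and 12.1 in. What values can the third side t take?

37.3 < t < 61.5 (in)

By the triangle inequality, t must be less than 49.4 + 12.1 = 61.5 and greater than |49.4 − 12.1| = 37.3.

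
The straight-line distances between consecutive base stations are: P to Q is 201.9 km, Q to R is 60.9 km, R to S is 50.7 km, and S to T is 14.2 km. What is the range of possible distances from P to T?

76.1 ≤ PT ≤ 327.7 km

The maximum is all hops collinear in one direction: 201.9 + 60.9 + 50.7 + 14.2 = 327.7.
The longest hop is 201.9; the others sum to 125.8. Folding the others back against it leaves at least 201.9 − 125.8 = 76.1.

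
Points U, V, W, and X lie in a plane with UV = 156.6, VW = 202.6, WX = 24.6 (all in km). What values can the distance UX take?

21.4 ≤ UX ≤ 383.8 km

The maximum is all hops collinear in one direction: 156.6 + 202.6 + 24.6 = 383.8.
The longest hop is 202.6; the others sum to 181.2. Folding the others back against it leaves at least 202.6 − 181.2 = 21.4.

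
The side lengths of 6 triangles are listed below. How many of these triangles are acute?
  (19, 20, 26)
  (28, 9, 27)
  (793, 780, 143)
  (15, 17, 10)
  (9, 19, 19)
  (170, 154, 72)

(19,20,26): 19²+20² = 761 > 676 = 26² → acute
(28,9,27): 9²+27² = 810 > 784 = 28² → acute
(793,780,143): 143²+780² = 628849 = 793² → right
(15,17,10): 10²+15² = 325 > 289 = 17² → acute
(9,19,19): 9²+19² = 442 > 361 = 19² → acute
(170,154,72): 72²+154² = 28900 = 170² → right
4 of the 6 are acute.

4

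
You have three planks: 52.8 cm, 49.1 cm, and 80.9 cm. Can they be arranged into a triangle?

The longest side is 80.9, and the other two sum to 101.9.
Since 101.9 > 80.9, the triangle inequality holds.

Yes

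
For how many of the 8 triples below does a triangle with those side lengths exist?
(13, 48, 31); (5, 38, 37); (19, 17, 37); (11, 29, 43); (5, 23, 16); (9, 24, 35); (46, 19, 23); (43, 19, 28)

(13,31,48): 13+31 ≤ 48 → not valid
(5,37,38): 5+37 > 38 → valid
(17,19,37): 17+19 ≤ 37 → not valid
(11,29,43): 11+29 ≤ 43 → not valid
(5,16,23): 5+16 ≤ 23 → not valid
(9,24,35): 9+24 ≤ 35 → not valid
(19,23,46): 19+23 ≤ 46 → not valid
(19,28,43): 19+28 > 43 → valid
2 of the 8 triples form a triangle.

2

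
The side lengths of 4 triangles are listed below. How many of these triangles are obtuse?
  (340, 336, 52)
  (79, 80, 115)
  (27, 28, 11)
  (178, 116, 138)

1

(340,336,52): 52²+336² = 115600 = 340² → right
(79,80,115): 79²+80² = 12641 < 13225 = 115² → obtuse
(27,28,11): 11²+27² = 850 > 784 = 28² → acute
(178,116,138): 116²+138² = 32500 > 31684 = 178² → acute
1 of the 4 is obtuse.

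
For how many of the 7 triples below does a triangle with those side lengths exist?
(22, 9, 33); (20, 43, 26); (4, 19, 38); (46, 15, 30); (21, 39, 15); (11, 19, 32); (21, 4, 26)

(9,22,33): 9+22 ≤ 33 → not valid
(20,26,43): 20+26 > 43 → valid
(4,19,38): 4+19 ≤ 38 → not valid
(15,30,46): 15+30 ≤ 46 → not valid
(15,21,39): 15+21 ≤ 39 → not valid
(11,19,32): 11+19 ≤ 32 → not valid
(4,21,26): 4+21 ≤ 26 → not valid
1 of the 7 triples forms a triangle.

1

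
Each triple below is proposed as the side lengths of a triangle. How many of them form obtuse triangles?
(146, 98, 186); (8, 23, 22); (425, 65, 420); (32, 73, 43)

2

(146,98,186): 98²+146² = 30920 < 34596 = 186² → obtuse
(8,23,22): 8²+22² = 548 > 529 = 23² → acute
(425,65,420): 65²+420² = 180625 = 425² → right
(32,73,43): 32²+43² = 2873 < 5329 = 73² → obtuse
2 of the 4 are obtuse.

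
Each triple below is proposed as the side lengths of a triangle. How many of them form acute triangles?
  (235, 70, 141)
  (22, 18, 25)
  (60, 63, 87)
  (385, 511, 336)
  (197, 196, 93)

2

(235,70,141): 70+141 ≤ 235, not a triangle
(22,18,25): 18²+22² = 808 > 625 = 25² → acute
(60,63,87): 60²+63² = 7569 = 87² → right
(385,511,336): 336²+385² = 261121 = 511² → right
(197,196,93): 93²+196² = 47065 > 38809 = 197² → acute
2 of the 5 are acute.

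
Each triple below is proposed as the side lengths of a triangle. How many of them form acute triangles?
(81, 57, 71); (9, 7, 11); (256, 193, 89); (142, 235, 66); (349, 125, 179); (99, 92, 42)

3

(81,57,71): 57²+71² = 8290 > 6561 = 81² → acute
(9,7,11): 7²+9² = 130 > 121 = 11² → acute
(256,193,89): 89²+193² = 45170 < 65536 = 256² → obtuse
(142,235,66): 66+142 ≤ 235, not a triangle
(349,125,179): 125+179 ≤ 349, not a triangle
(99,92,42): 42²+92² = 10228 > 9801 = 99² → acute
3 of the 6 are acute.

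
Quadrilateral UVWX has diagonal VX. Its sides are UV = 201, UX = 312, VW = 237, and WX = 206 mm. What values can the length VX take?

111 < VX < 443

From triangle UVX: |201 − 312| < VX < 201 + 312, i.e. 111 < VX < 513.
From triangle WVX: 31 < VX < 443.
Both must hold, so VX lies in the intersection.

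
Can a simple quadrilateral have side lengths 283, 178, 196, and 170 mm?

A quadrilateral exists iff every side is shorter than the sum of the others — equivalently, the longest side is less than the sum of the rest.
Longest side 283 < 544 (sum of the remaining 3), so yes.

Yes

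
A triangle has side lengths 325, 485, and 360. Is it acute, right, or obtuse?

Compare the square of the longest side to the sum of squares of the other two: 325² + 360² = 235225 = 485².

right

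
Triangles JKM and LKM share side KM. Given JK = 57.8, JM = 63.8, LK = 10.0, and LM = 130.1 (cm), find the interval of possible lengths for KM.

120.1 < KM < 121.6

From triangle JKM: |57.8 − 63.8| < KM < 57.8 + 63.8, i.e. 6.0 < KM < 121.6.
From triangle LKM: 120.1 < KM < 140.1.
Both must hold, so KM lies in the intersection.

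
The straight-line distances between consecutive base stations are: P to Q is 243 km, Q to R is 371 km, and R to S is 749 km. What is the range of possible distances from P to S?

The maximum is all hops collinear in one direction: 243 + 371 + 749 = 1363.
The longest hop is 749; the others sum to 614. Folding the others back against it leaves at least 749 − 614 = 135.

135 ≤ PS ≤ 1363 km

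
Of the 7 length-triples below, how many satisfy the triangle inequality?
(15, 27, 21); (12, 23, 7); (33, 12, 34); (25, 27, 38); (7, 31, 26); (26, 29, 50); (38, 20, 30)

6

(15,21,27): 15+21 > 27 → valid
(7,12,23): 7+12 ≤ 23 → not valid
(12,33,34): 12+33 > 34 → valid
(25,27,38): 25+27 > 38 → valid
(7,26,31): 7+26 > 31 → valid
(26,29,50): 26+29 > 50 → valid
(20,30,38): 20+30 > 38 → valid
6 of the 7 triples form a triangle.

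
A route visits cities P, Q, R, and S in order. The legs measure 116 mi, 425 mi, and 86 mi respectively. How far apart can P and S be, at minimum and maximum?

223 ≤ PS ≤ 627 mi

The maximum is all hops collinear in one direction: 116 + 425 + 86 = 627.
The longest hop is 425; the others sum to 202. Folding the others back against it leaves at least 425 − 202 = 223.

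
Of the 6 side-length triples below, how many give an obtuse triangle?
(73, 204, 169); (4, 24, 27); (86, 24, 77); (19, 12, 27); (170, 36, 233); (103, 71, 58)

(73,204,169): 73²+169² = 33890 < 41616 = 204² → obtuse
(4,24,27): 4²+24² = 592 < 729 = 27² → obtuse
(86,24,77): 24²+77² = 6505 < 7396 = 86² → obtuse
(19,12,27): 12²+19² = 505 < 729 = 27² → obtuse
(170,36,233): 36+170 ≤ 233, not a triangle
(103,71,58): 58²+71² = 8405 < 10609 = 103² → obtuse
5 of the 6 are obtuse.

5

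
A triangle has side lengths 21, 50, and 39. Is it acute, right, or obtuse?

obtuse

Compare the square of the longest side to the sum of squares of the other two: 21² + 39² = 1962 < 2500 = 50².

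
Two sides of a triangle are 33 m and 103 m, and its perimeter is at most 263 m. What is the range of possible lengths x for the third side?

70 < x ≤ 127

Triangle inequality alone gives 70 < x < 136.
The perimeter condition gives x ≤ 263 − 33 − 103 = 127.
Intersecting the two: 70 < x ≤ 127.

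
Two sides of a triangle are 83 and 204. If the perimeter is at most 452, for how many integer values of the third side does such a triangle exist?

44

Triangle inequality: 121 < x < 287. Perimeter ≤ 452 gives x ≤ 452 − 83 − 204 = 165.
So 121 < x ≤ 165; integers 122 through 165: 44 values.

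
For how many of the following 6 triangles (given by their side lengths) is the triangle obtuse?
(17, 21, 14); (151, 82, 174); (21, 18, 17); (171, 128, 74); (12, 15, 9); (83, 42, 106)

3

(17,21,14): 14²+17² = 485 > 441 = 21² → acute
(151,82,174): 82²+151² = 29525 < 30276 = 174² → obtuse
(21,18,17): 17²+18² = 613 > 441 = 21² → acute
(171,128,74): 74²+128² = 21860 < 29241 = 171² → obtuse
(12,15,9): 9²+12² = 225 = 15² → right
(83,42,106): 42²+83² = 8653 < 11236 = 106² → obtuse
3 of the 6 are obtuse.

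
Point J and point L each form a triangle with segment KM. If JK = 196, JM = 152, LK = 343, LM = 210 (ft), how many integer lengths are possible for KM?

214

From triangle JKM: 44 < KM < 348.
From triangle LKM: 133 < KM < 553.
Intersection: 133 < KM < 348, so integers 134 through 347: 214 values.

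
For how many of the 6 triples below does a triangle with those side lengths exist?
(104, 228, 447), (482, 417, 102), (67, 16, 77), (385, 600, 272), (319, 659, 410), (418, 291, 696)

(104,228,447): 104+228 ≤ 447 → not valid
(102,417,482): 102+417 > 482 → valid
(16,67,77): 16+67 > 77 → valid
(272,385,600): 272+385 > 600 → valid
(319,410,659): 319+410 > 659 → valid
(291,418,696): 291+418 > 696 → valid
5 of the 6 triples form a triangle.

5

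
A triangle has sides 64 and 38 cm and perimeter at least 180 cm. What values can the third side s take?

78 ≤ s < 102

Triangle inequality alone gives 26 < s < 102.
The perimeter condition gives s ≥ 180 − 64 − 38 = 78.
Intersecting the two: 78 ≤ s < 102.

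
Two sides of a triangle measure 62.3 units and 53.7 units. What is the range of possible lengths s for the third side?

By the triangle inequality, s must be less than 62.3 + 53.7 = 116.0 and greater than |62.3 − 53.7| = 8.6.

8.6 < s < 116.0 (units)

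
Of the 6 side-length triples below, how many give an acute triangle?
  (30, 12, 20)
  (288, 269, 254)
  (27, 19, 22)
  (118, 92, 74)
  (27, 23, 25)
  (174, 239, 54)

4

(30,12,20): 12²+20² = 544 < 900 = 30² → obtuse
(288,269,254): 254²+269² = 136877 > 82944 = 288² → acute
(27,19,22): 19²+22² = 845 > 729 = 27² → acute
(118,92,74): 74²+92² = 13940 > 13924 = 118² → acute
(27,23,25): 23²+25² = 1154 > 729 = 27² → acute
(174,239,54): 54+174 ≤ 239, not a triangle
4 of the 6 are acute.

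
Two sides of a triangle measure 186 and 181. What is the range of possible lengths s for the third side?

5 < s < 367

By the triangle inequality, s must be less than 186 + 181 = 367 and greater than |186 − 181| = 5.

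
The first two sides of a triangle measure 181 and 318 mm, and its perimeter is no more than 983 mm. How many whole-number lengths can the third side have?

347

Triangle inequality: 137 < x < 499. Perimeter ≤ 983 gives x ≤ 983 − 181 − 318 = 484.
So 137 < x ≤ 484; integers 138 through 484: 347 values.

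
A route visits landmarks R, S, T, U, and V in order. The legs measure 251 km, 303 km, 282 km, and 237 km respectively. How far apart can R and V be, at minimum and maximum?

0 ≤ RV ≤ 1073 km

The maximum is all hops collinear in one direction: 251 + 303 + 282 + 237 = 1073.
The longest hop is 303; the others sum to 770. Since 303 ≤ 770, the path can fold back on itself completely, so the minimum distance is 0.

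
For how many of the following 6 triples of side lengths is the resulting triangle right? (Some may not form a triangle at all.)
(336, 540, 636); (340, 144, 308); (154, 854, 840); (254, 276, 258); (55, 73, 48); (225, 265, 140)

5

(336,540,636): 336²+540² = 404496 = 636² → right
(340,144,308): 144²+308² = 115600 = 340² → right
(154,854,840): 154²+840² = 729316 = 854² → right
(254,276,258): 254²+258² = 131080 > 76176 = 276² → acute
(55,73,48): 48²+55² = 5329 = 73² → right
(225,265,140): 140²+225² = 70225 = 265² → right
5 of the 6 are right.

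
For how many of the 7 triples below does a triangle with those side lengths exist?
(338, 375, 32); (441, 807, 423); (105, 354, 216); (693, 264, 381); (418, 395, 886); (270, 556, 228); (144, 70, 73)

1

(32,338,375): 32+338 ≤ 375 → not valid
(423,441,807): 423+441 > 807 → valid
(105,216,354): 105+216 ≤ 354 → not valid
(264,381,693): 264+381 ≤ 693 → not valid
(395,418,886): 395+418 ≤ 886 → not valid
(228,270,556): 228+270 ≤ 556 → not valid
(70,73,144): 70+73 ≤ 144 → not valid
1 of the 7 triples forms a triangle.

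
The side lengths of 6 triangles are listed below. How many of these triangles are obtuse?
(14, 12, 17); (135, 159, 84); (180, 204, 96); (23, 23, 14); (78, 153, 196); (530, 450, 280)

(14,12,17): 12²+14² = 340 > 289 = 17² → acute
(135,159,84): 84²+135² = 25281 = 159² → right
(180,204,96): 96²+180² = 41616 = 204² → right
(23,23,14): 14²+23² = 725 > 529 = 23² → acute
(78,153,196): 78²+153² = 29493 < 38416 = 196² → obtuse
(530,450,280): 280²+450² = 280900 = 530² → right
1 of the 6 is obtuse.

1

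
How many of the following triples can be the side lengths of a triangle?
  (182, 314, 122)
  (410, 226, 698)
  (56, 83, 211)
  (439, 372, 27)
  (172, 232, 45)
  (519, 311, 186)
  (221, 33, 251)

1

(122,182,314): 122+182 ≤ 314 → not valid
(226,410,698): 226+410 ≤ 698 → not valid
(56,83,211): 56+83 ≤ 211 → not valid
(27,372,439): 27+372 ≤ 439 → not valid
(45,172,232): 45+172 ≤ 232 → not valid
(186,311,519): 186+311 ≤ 519 → not valid
(33,221,251): 33+221 > 251 → valid
1 of the 7 triples forms a triangle.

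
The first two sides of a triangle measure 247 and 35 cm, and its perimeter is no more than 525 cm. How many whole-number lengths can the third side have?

31

Triangle inequality: 212 < x < 282. Perimeter ≤ 525 gives x ≤ 525 − 247 − 35 = 243.
So 212 < x ≤ 243; integers 213 through 243: 31 values.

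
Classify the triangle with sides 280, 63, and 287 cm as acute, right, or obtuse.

right

Compare the square of the longest side to the sum of squares of the other two: 63² + 280² = 82369 = 287².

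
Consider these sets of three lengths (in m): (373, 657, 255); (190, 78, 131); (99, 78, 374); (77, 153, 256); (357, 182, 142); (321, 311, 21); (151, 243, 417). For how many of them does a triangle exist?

(255,373,657): 255+373 ≤ 657 → not valid
(78,131,190): 78+131 > 190 → valid
(78,99,374): 78+99 ≤ 374 → not valid
(77,153,256): 77+153 ≤ 256 → not valid
(142,182,357): 142+182 ≤ 357 → not valid
(21,311,321): 21+311 > 321 → valid
(151,243,417): 151+243 ≤ 417 → not valid
2 of the 7 triples form a triangle.

2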